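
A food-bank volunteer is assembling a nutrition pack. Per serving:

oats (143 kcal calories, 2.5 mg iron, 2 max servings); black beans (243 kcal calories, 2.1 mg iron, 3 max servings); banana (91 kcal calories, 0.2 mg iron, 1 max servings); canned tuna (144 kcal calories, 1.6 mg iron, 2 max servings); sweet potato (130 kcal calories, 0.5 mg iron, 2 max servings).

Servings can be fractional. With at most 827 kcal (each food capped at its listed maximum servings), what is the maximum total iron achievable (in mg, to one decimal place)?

10.4 mg

Iron per kcal: oats 0.01748, canned tuna 0.01111, black beans 0.008642, sweet potato 0.003846, banana 0.002198.
Take 2 servings of oats: uses 286 kcal, +5.0 mg iron (running total 5.0 mg).
Take 2 servings of canned tuna: uses 288 kcal, +3.2 mg iron (running total 8.2 mg).
Take 1.041 servings of black beans: uses 253 kcal, +2.2 mg iron (running total 10.4 mg).
Filling greedily by iron-per-kcal is optimal for one linear limit, giving 10.4 mg.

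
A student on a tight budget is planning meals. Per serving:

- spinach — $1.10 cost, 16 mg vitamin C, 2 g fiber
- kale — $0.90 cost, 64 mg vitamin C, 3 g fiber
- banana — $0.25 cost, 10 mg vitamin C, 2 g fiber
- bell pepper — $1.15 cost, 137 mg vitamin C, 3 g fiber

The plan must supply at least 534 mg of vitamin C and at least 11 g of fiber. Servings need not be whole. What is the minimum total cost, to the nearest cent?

$4.48

Two binding constraints pin down two serving amounts, so the optimal mix uses at most two foods. The candidates are each food alone (scaled to the tighter of vitamin C/fiber) and each pair with both constraints tight.
spinach only: max(534/16, 11/2) = 33.38 servings → $36.71.
kale only: max(534/64, 11/3) = 8.344 servings → $7.51.
banana only: max(534/10, 11/2) = 53.4 servings → $13.35.
bell pepper only: max(534/137, 11/3) = 3.898 servings → $4.48.
spinach + kale with both targets exact would need a negative amount; discard.
spinach + banana: the both-tight solution has a negative serving — not a feasible corner.
spinach + bell pepper: intersection lies outside the first quadrant.
kale + banana: the both-tight solution has a negative serving — not a feasible corner.
kale + bell pepper: intersection lies outside the first quadrant.
banana + bell pepper: the both-tight solution has a negative serving — not a feasible corner.
Cheapest feasible corner: $4.48.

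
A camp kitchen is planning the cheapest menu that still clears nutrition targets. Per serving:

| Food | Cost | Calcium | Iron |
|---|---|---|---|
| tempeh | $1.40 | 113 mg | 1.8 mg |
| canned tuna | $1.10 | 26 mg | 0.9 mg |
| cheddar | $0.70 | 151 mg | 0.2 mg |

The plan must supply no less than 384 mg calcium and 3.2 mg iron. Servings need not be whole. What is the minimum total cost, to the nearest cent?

A basic optimal solution has at most two foods positive. Try each food alone and each pair with both targets met exactly.
tempeh only: max(384/113, 3.2/1.8) = 3.398 servings → $4.76.
canned tuna only: max(384/26, 3.2/0.9) = 14.77 servings → $16.25.
cheddar only: max(384/151, 3.2/0.2) = 16 servings → $11.20.
tempeh + canned tuna with both targets exact would need a negative amount; discard.
tempeh + cheddar with both tight: 1.631 servings and 1.323 servings → $3.21.
canned tuna + cheddar with both tight: 3.109 servings and 2.008 servings → $4.83.
Cheapest feasible corner: $3.21.

$3.21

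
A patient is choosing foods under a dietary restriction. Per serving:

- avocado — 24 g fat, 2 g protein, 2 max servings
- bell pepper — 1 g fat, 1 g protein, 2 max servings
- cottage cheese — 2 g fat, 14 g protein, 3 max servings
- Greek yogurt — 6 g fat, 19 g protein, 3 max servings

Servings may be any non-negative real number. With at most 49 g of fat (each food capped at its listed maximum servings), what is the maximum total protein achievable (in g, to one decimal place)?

Protein per g fat: cottage cheese 7, Greek yogurt 3.167, bell pepper 1, avocado 0.08333.
Take 3 servings of cottage cheese: uses 6 g fat, +42.0 g protein (running total 42.0 g).
Take 3 servings of Greek yogurt: uses 18 g fat, +57.0 g protein (running total 99.0 g).
Take 2 servings of bell pepper: uses 2 g fat, +2.0 g protein (running total 101.0 g).
Take 0.9583 servings of avocado: uses 23 g fat, +1.9 g protein (running total 102.9 g).
Greedy by best ratio exhausts the fat allowance optimally: 102.9 g.

102.9 g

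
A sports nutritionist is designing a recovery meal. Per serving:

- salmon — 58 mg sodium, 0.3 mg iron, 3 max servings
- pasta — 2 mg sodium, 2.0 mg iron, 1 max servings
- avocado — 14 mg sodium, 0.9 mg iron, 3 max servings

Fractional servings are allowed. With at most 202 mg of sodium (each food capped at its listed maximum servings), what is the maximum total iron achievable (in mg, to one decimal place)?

5.5 mg

Iron per mg sodium: pasta 1, avocado 0.06429, salmon 0.005172.
Take 1 serving of pasta: uses 2 mg sodium, +2.0 mg iron (running total 2.0 mg).
Take 3 servings of avocado: uses 42 mg sodium, +2.7 mg iron (running total 4.7 mg).
Take 2.724 servings of salmon: uses 158 mg sodium, +0.8 mg iron (running total 5.5 mg).
Greedy by best ratio exhausts the sodium allowance optimally: 5.5 mg.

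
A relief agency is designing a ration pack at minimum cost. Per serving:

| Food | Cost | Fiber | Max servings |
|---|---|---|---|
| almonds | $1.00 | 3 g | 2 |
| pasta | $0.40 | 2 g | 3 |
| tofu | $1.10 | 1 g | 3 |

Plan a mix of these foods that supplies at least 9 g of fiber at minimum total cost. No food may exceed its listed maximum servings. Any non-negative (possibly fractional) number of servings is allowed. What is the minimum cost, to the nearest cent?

$2.20

Cost per g of fiber: pasta $0.2000, almonds $0.3333, tofu $1.1000.
Take 3 servings of pasta: +6.0 g fiber for $1.20 (total $1.20, still need 3.0 g).
Take 1 serving of almonds: +3.0 g fiber for $1.00 (total $2.20, still need 0.0 g).
Filling from the cheapest source first is optimal under one linear minimum: $2.20.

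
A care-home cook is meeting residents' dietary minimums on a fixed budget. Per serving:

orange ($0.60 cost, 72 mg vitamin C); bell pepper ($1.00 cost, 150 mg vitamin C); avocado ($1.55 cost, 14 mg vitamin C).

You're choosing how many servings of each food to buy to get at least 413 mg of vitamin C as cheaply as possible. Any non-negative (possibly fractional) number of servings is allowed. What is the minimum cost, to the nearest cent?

$2.75

Cost per mg of vitamin C: bell pepper $0.0067, orange $0.0083, avocado $0.1107.
With no serving limits, use only bell pepper: 413 mg / 150 mg = 2.753 servings × $1.00 = $2.75.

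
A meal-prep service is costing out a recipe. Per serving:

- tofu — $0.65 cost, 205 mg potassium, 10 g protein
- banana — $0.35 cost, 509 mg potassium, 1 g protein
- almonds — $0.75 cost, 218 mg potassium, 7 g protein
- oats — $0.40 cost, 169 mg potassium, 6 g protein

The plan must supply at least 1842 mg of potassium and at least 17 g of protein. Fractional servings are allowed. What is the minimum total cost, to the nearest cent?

$1.94

tofu only: max(1842/205, 17/10) = 8.985 servings → $5.84.
banana only: max(1842/509, 17/1) = 17 servings → $5.95.
almonds only: max(1842/218, 17/7) = 8.45 servings → $6.34.
oats only: max(1842/169, 17/6) = 10.9 servings → $4.36.
tofu + banana with both tight: 1.394 servings and 3.057 servings → $1.98.
tofu + almonds: intersection lies outside the first quadrant.
tofu + oats: intersection lies outside the first quadrant.
banana + almonds with both tight: 2.747 servings and 2.036 servings → $2.49.
banana + oats with both tight: 2.835 servings and 2.361 servings → $1.94.
almonds + oats: the both-tight solution has a negative serving — not a feasible corner.
So the least-cost plan costs $1.94.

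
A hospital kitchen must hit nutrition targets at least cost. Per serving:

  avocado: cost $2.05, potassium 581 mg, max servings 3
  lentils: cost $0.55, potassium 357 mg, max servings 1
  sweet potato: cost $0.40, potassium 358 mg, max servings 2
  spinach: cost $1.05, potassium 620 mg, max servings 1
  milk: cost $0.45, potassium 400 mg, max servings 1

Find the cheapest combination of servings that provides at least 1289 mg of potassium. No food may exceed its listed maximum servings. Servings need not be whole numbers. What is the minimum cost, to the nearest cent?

$1.52

Cost per mg of potassium: sweet potato $0.0011, milk $0.0011, lentils $0.0015, spinach $0.0017, avocado $0.0035.
Take 2 servings of sweet potato: +716.0 mg potassium for $0.80 (total $0.80, still need 573.0 mg).
Take 1 serving of milk: +400.0 mg potassium for $0.45 (total $1.25, still need 173.0 mg).
Take 0.4846 servings of lentils: +173.0 mg potassium for $0.27 (total $1.52, still need 0.0 mg).
Filling from the cheapest source first is optimal under one linear minimum: $1.52.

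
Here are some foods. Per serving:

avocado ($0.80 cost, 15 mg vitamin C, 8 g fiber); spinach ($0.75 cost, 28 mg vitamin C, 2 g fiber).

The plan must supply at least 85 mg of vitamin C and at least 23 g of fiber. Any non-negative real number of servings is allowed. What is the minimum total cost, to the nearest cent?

$3.25

A basic optimal solution has at most two foods positive. Try each food alone and each pair with both targets met exactly.
avocado only: max(85/15, 23/8) = 5.667 servings → $4.53.
spinach only: max(85/28, 23/2) = 11.5 servings → $8.62.
avocado + spinach with both tight: 2.443 servings and 1.727 servings → $3.25.
Cheapest feasible corner: $3.25.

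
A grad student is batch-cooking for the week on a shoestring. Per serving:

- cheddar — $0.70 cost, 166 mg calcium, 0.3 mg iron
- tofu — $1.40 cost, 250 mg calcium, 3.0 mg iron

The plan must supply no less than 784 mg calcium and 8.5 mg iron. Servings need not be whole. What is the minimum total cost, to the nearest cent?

Compare the cost at each extreme point of the feasible region.
cheddar only: max(784/166, 8.5/0.3) = 28.33 servings → $19.83.
tofu only: max(784/250, 8.5/3.0) = 3.136 servings → $4.39.
cheddar + tofu with both tight: 0.5366 servings and 2.78 servings → $4.27.
So the least-cost plan costs $4.27.

$4.27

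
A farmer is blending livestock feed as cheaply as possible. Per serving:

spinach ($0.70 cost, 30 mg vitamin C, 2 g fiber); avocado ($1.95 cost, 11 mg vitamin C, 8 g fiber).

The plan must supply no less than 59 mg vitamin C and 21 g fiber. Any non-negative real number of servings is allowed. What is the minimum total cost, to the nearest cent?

This is a tiny linear program; its minimum lies at a vertex of the feasible set. List the vertices and price them.
spinach only: max(59/30, 21/2) = 10.5 servings → $7.35.
avocado only: max(59/11, 21/8) = 5.364 servings → $10.46.
spinach + avocado with both tight: 1.106 servings and 2.349 servings → $5.35.
The minimum over all feasible corners is $5.35.

$5.35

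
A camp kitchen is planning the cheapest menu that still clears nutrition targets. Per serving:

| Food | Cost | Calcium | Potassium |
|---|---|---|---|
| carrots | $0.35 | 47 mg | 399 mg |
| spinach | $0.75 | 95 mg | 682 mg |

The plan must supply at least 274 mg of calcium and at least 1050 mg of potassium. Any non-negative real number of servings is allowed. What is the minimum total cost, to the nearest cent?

This is a tiny linear program; its minimum lies at a vertex of the feasible set. List the vertices and price them.
carrots only: max(274/47, 1050/399) = 5.83 servings → $2.04.
spinach only: max(274/95, 1050/682) = 2.884 servings → $2.16.
carrots + spinach: the both-tight solution has a negative serving — not a feasible corner.
The minimum over all feasible corners is $2.04.

$2.04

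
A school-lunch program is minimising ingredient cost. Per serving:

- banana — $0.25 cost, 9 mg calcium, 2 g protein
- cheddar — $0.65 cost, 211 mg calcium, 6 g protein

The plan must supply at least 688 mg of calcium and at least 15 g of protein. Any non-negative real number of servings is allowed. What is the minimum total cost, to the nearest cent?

banana only: max(688/9, 15/2) = 76.44 servings → $19.11.
cheddar only: max(688/211, 15/6) = 3.261 servings → $2.12.
banana + cheddar with both targets exact would need a negative amount; discard.
The minimum over all feasible corners is $2.12.

$2.12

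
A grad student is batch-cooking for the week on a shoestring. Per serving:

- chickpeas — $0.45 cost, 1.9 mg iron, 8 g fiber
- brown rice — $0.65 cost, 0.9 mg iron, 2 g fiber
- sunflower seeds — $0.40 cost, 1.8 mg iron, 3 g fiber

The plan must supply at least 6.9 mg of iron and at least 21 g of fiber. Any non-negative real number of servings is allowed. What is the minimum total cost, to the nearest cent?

$1.59

Compare the cost at each extreme point of the feasible region.
chickpeas only: max(6.9/1.9, 21/8) = 3.632 servings → $1.63.
brown rice only: max(6.9/0.9, 21/2) = 10.5 servings → $6.83.
sunflower seeds only: max(6.9/1.8, 21/3) = 7 servings → $2.80.
chickpeas + brown rice with both tight: 1.5 servings and 4.5 servings → $3.60.
chickpeas + sunflower seeds with both tight: 1.966 servings and 1.759 servings → $1.59.
brown rice + sunflower seeds: the both-tight solution has a negative serving — not a feasible corner.
Cheapest feasible corner: $1.59.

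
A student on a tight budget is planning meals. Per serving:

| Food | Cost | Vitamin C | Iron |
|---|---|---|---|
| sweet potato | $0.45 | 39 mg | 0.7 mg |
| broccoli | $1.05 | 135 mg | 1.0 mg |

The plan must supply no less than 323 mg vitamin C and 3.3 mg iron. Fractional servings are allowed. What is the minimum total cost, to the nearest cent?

$2.84

sweet potato only: max(323/39, 3.3/0.7) = 8.282 servings → $3.73.
broccoli only: max(323/135, 3.3/1.0) = 3.3 servings → $3.46.
sweet potato + broccoli with both tight: 2.207 servings and 1.755 servings → $2.84.
So the least-cost plan costs $2.84.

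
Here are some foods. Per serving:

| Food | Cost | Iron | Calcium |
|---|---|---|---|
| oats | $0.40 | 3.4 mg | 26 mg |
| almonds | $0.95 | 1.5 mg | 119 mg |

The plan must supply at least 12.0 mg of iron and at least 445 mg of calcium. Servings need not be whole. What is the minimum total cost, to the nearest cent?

The cheapest plan sits at a corner of the feasible region — with two constraints it uses at most two foods.
oats only: max(12.0/3.4, 445/26) = 17.12 servings → $6.85.
almonds only: max(12.0/1.5, 445/119) = 8 servings → $7.60.
oats + almonds with both tight: 2.08 servings and 3.285 servings → $3.95.
So the least-cost plan costs $3.95.

$3.95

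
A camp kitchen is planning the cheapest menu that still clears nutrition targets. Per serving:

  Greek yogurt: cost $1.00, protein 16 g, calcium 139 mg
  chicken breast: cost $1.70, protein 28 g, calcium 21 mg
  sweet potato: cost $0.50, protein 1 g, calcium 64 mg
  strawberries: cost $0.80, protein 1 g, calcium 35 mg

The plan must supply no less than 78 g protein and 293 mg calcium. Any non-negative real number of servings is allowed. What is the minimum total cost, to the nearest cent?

With two linear requirements the optimum uses one or two foods; enumerate the corners.
Greek yogurt only: max(78/16, 293/139) = 4.875 servings → $4.88.
chicken breast only: max(78/28, 293/21) = 13.95 servings → $23.72.
sweet potato only: max(78/1, 293/64) = 78 servings → $39.00.
strawberries only: max(78/1, 293/35) = 78 servings → $62.40.
Greek yogurt + chicken breast with both tight: 1.846 servings and 1.731 servings → $4.79.
Greek yogurt + sweet potato with both targets exact would need a negative amount; discard.
Greek yogurt + strawberries with both targets exact would need a negative amount; discard.
chicken breast + sweet potato with both tight: 2.653 servings and 3.708 servings → $6.36.
chicken breast + strawberries with both tight: 2.541 servings and 6.847 servings → $9.80.
sweet potato + strawberries: the both-tight solution has a negative serving — not a feasible corner.
So the least-cost plan costs $4.79.

$4.79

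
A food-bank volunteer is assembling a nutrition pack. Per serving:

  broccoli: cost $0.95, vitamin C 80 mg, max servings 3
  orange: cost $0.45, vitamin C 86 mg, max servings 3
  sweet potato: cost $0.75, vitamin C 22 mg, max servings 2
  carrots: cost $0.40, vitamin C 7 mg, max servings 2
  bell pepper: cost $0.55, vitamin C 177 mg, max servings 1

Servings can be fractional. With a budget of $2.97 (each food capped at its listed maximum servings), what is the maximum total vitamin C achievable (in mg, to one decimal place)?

525.1 mg

Vitamin C per dollar: bell pepper 321.8, orange 191.1, broccoli 84.21, sweet potato 29.33, carrots 17.5.
Take 1 serving of bell pepper: spends $0.55, +177.0 mg vitamin C (running total 177.0 mg).
Take 3 servings of orange: spends $1.35, +258.0 mg vitamin C (running total 435.0 mg).
Take 1.126 servings of broccoli: spends $1.07, +90.1 mg vitamin C (running total 525.1 mg).
Greedy by best ratio exhausts the cost allowance optimally: 525.1 mg.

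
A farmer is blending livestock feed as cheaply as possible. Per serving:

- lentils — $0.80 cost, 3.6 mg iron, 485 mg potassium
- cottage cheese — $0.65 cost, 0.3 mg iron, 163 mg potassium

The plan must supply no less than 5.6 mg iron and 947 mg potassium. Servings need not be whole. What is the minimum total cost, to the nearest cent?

$1.56

With two linear requirements the optimum uses one or two foods; enumerate the corners.
lentils only: max(5.6/3.6, 947/485) = 1.953 servings → $1.56.
cottage cheese only: max(5.6/0.3, 947/163) = 18.67 servings → $12.13.
lentils + cottage cheese with both tight: 1.425 servings and 1.571 servings → $2.16.
Cheapest feasible corner: $1.56.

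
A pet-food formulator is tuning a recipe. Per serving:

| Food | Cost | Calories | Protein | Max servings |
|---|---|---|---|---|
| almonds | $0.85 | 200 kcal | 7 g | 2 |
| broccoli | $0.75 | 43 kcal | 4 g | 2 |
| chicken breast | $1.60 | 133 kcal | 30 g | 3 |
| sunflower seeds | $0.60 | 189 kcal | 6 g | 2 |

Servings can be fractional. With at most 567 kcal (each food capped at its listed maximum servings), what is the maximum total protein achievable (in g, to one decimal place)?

100.9 g

Protein per kcal: chicken breast 0.2256, broccoli 0.09302, almonds 0.035, sunflower seeds 0.03175.
Take 3 servings of chicken breast: uses 399 kcal, +90.0 g protein (running total 90.0 g).
Take 2 servings of broccoli: uses 86 kcal, +8.0 g protein (running total 98.0 g).
Take 0.41 servings of almonds: uses 82 kcal, +2.9 g protein (running total 100.9 g).
Filling greedily by protein-per-kcal is optimal for one linear limit, giving 100.9 g.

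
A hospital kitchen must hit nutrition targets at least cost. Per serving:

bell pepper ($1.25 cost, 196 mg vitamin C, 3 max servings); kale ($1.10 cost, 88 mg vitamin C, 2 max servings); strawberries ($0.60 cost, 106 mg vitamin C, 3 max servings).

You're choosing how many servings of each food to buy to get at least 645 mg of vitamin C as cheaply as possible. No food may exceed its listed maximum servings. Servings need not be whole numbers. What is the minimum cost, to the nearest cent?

$3.89

Cost per mg of vitamin C: strawberries $0.0057, bell pepper $0.0064, kale $0.0125.
Take 3 servings of strawberries: +318.0 mg vitamin C for $1.80 (total $1.80, still need 327.0 mg).
Take 1.668 servings of bell pepper: +327.0 mg vitamin C for $2.09 (total $3.89, still need 0.0 mg).
Filling from the cheapest source first is optimal under one linear minimum: $3.89.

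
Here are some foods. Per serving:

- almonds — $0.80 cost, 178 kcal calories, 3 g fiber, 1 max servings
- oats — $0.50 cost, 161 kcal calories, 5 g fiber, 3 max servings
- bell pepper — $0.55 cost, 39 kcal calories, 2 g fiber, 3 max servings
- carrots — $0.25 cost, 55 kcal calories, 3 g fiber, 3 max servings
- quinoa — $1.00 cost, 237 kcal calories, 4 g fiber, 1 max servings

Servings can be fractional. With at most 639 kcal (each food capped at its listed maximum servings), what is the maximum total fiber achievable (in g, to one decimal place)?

26.1 g

Fiber per kcal: carrots 0.05455, bell pepper 0.05128, oats 0.03106, quinoa 0.01688, almonds 0.01685.
Take 3 servings of carrots: uses 165 kcal, +9.0 g fiber (running total 9.0 g).
Take 3 servings of bell pepper: uses 117 kcal, +6.0 g fiber (running total 15.0 g).
Take 2.217 servings of oats: uses 357 kcal, +11.1 g fiber (running total 26.1 g).
Filling greedily by fiber-per-kcal is optimal for one linear limit, giving 26.1 g.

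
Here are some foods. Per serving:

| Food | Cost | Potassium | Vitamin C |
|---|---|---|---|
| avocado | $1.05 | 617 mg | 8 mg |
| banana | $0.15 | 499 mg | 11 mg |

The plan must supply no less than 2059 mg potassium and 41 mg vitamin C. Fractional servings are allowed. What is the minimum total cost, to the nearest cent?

For a min-cost LP with two ≥-constraints, a basic feasible solution has at most two positive variables.
avocado only: max(2059/617, 41/8) = 5.125 servings → $5.38.
banana only: max(2059/499, 41/11) = 4.126 servings → $0.62.
avocado + banana with both tight: 0.7835 servings and 3.157 servings → $1.30.
The minimum over all feasible corners is $0.62.

$0.62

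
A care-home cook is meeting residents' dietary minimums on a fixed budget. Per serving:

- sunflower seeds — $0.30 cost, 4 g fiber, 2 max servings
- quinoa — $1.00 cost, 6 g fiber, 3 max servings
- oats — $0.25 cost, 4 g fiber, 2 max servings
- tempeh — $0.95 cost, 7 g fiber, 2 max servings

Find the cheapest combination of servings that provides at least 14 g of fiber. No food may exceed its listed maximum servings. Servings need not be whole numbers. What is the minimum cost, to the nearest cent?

Cost per g of fiber: oats $0.0625, sunflower seeds $0.0750, tempeh $0.1357, quinoa $0.1667.
Take 2 servings of oats: +8.0 g fiber for $0.50 (total $0.50, still need 6.0 g).
Take 1.5 servings of sunflower seeds: +6.0 g fiber for $0.45 (total $0.95, still need 0.0 g).
Filling from the cheapest source first is optimal under one linear minimum: $0.95.

$0.95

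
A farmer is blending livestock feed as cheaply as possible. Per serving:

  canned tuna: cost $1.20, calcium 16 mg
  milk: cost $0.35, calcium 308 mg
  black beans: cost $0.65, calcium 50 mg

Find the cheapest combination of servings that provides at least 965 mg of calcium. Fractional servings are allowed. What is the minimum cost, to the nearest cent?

Cost per mg of calcium: milk $0.0011, black beans $0.0130, canned tuna $0.0750.
With no serving limits, use only milk: 965 mg / 308 mg = 3.133 servings × $0.35 = $1.10.

$1.10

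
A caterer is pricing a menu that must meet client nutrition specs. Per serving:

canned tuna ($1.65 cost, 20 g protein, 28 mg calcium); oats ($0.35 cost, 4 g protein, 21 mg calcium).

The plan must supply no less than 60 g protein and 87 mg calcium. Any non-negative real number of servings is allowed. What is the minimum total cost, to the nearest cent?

$4.95

Minimising a linear cost over {protein ≥ 60, calcium ≥ 87, servings ≥ 0} — the optimum is at a vertex, using one or two foods.
canned tuna only: max(60/20, 87/28) = 3.107 servings → $5.13.
oats only: max(60/4, 87/21) = 15 servings → $5.25.
canned tuna + oats with both tight: 2.961 servings and 0.1948 servings → $4.95.
So the least-cost plan costs $4.95.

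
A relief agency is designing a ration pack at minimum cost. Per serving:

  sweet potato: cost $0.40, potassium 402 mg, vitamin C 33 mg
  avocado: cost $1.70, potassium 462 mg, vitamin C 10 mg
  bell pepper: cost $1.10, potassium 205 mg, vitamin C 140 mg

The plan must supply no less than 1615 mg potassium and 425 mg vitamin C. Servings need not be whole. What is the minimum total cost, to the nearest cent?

$3.73

For a min-cost LP with two ≥-constraints, a basic feasible solution has at most two positive variables.
sweet potato only: max(1615/402, 425/33) = 12.88 servings → $5.15.
avocado only: max(1615/462, 425/10) = 42.5 servings → $72.25.
bell pepper only: max(1615/205, 425/140) = 7.878 servings → $8.67.
sweet potato + avocado: intersection lies outside the first quadrant.
sweet potato + bell pepper with both tight: 2.807 servings and 2.374 servings → $3.73.
avocado + bell pepper with both tight: 2.219 servings and 2.877 servings → $6.94.
The minimum over all feasible corners is $3.73.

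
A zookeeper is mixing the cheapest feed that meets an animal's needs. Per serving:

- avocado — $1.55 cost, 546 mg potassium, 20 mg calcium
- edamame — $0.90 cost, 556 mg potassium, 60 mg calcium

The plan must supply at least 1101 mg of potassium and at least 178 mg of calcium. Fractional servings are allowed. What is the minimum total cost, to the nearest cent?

$2.67

At the optimum either one food covers both requirements or two foods hit both targets exactly; no other combination can be cheaper.
avocado only: max(1101/546, 178/20) = 8.9 servings → $13.79.
edamame only: max(1101/556, 178/60) = 2.967 servings → $2.67.
avocado + edamame: the both-tight solution has a negative serving — not a feasible corner.
Cheapest feasible corner: $2.67.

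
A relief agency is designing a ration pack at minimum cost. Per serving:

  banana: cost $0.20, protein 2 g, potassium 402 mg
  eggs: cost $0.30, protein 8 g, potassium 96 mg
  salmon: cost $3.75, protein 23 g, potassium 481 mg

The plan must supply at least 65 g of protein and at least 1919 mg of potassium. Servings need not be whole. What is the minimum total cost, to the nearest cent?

banana only: max(65/2, 1919/402) = 32.5 servings → $6.50.
eggs only: max(65/8, 1919/96) = 19.99 servings → $6.00.
salmon only: max(65/23, 1919/481) = 3.99 servings → $14.96.
banana + eggs with both tight: 3.013 servings and 7.372 servings → $2.81.
banana + salmon with both tight: 1.554 servings and 2.691 servings → $10.40.
eggs + salmon: intersection lies outside the first quadrant.
The minimum over all feasible corners is $2.81.

$2.81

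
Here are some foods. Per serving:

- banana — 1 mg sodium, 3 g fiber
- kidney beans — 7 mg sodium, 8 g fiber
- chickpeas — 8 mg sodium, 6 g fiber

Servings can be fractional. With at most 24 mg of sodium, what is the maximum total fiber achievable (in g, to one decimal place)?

72.0 g

Fiber per mg sodium: banana 3, kidney beans 1.143, chickpeas 0.75.
With no serving limits, spend the whole sodium allowance on banana: 24 mg / 1 mg × 3 g = 72.0 g.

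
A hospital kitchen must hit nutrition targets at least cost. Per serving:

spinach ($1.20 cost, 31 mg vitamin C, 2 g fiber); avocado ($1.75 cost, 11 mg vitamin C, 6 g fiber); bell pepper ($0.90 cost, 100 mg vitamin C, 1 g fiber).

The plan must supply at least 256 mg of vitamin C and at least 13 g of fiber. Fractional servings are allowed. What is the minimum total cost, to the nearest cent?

Check every corner: each single food scaled to meet both minima, and each pair solved so both constraints bind.
spinach only: max(256/31, 13/2) = 8.258 servings → $9.91.
avocado only: max(256/11, 13/6) = 23.27 servings → $40.73.
bell pepper only: max(256/100, 13/1) = 13 servings → $11.70.
spinach + avocado with both targets exact would need a negative amount; discard.
spinach + bell pepper with both tight: 6.178 servings and 0.645 servings → $7.99.
avocado + bell pepper with both tight: 1.772 servings and 2.365 servings → $5.23.
Cheapest feasible corner: $5.23.

$5.23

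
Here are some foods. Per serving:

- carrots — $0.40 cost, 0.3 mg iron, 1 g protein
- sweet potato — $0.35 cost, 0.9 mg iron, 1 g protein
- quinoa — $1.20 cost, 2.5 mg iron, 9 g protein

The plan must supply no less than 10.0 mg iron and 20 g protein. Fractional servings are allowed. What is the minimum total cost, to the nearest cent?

carrots only: max(10.0/0.3, 20/1) = 33.33 servings → $13.33.
sweet potato only: max(10.0/0.9, 20/1) = 20 servings → $7.00.
quinoa only: max(10.0/2.5, 20/9) = 4 servings → $4.80.
carrots + sweet potato with both tight: 13.33 servings and 6.667 servings → $7.67.
carrots + quinoa with both targets exact would need a negative amount; discard.
sweet potato + quinoa with both tight: 7.143 servings and 1.429 servings → $4.21.
Cheapest feasible corner: $4.21.

$4.21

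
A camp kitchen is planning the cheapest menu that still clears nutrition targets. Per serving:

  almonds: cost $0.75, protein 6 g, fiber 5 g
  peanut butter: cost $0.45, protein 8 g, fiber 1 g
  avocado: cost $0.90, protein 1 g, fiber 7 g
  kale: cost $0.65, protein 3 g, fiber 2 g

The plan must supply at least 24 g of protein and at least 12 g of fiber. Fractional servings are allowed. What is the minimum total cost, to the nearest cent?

At the optimum either one food covers both requirements or two foods hit both targets exactly; no other combination can be cheaper.
almonds only: max(24/6, 12/5) = 4 servings → $3.00.
peanut butter only: max(24/8, 12/1) = 12 servings → $5.40.
avocado only: max(24/1, 12/7) = 24 servings → $21.60.
kale only: max(24/3, 12/2) = 8 servings → $5.20.
almonds + peanut butter with both tight: 2.118 servings and 1.412 servings → $2.22.
almonds + avocado: the both-tight solution has a negative serving — not a feasible corner.
almonds + kale: the both-tight solution has a negative serving — not a feasible corner.
peanut butter + avocado with both tight: 2.836 servings and 1.309 servings → $2.45.
peanut butter + kale with both tight: 0.9231 servings and 5.538 servings → $4.02.
avocado + kale with both targets exact would need a negative amount; discard.
The minimum over all feasible corners is $2.22.

$2.22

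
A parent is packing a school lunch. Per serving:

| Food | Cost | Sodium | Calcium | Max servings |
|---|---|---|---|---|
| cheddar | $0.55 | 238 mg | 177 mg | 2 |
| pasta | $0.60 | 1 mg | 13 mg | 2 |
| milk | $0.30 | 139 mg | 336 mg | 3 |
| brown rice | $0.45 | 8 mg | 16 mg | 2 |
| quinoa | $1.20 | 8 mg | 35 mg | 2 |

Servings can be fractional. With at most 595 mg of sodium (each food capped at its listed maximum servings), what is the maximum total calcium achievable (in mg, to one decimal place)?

1243.1 mg

Calcium per mg sodium: pasta 13, quinoa 4.375, milk 2.417, brown rice 2, cheddar 0.7437.
Take 2 servings of pasta: uses 2 mg sodium, +26.0 mg calcium (running total 26.0 mg).
Take 2 servings of quinoa: uses 16 mg sodium, +70.0 mg calcium (running total 96.0 mg).
Take 3 servings of milk: uses 417 mg sodium, +1008.0 mg calcium (running total 1104.0 mg).
Take 2 servings of brown rice: uses 16 mg sodium, +32.0 mg calcium (running total 1136.0 mg).
Take 0.605 servings of cheddar: uses 144 mg sodium, +107.1 mg calcium (running total 1243.1 mg).
Filling greedily by calcium-per-mg sodium is optimal for one linear limit, giving 1243.1 mg.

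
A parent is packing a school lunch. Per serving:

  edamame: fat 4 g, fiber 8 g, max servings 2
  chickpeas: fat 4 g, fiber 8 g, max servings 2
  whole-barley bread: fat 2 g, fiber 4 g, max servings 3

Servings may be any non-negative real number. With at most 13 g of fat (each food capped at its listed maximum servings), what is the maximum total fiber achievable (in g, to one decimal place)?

26.0 g

Fiber per g fat: edamame 2, chickpeas 2, whole-barley bread 2.
Take 2 servings of edamame: uses 8 g fat, +16.0 g fiber (running total 16.0 g).
Take 1.25 servings of chickpeas: uses 5 g fat, +10.0 g fiber (running total 26.0 g).
Greedy by best ratio exhausts the fat allowance optimally: 26.0 g.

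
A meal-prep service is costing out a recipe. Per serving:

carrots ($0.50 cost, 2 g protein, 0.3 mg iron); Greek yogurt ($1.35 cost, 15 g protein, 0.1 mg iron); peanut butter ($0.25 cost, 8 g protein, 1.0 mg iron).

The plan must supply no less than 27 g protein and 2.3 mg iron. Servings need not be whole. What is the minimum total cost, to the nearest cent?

With two linear requirements the optimum uses one or two foods; enumerate the corners.
carrots only: max(27/2, 2.3/0.3) = 13.5 servings → $6.75.
Greek yogurt only: max(27/15, 2.3/0.1) = 23 servings → $31.05.
peanut butter only: max(27/8, 2.3/1.0) = 3.375 servings → $0.84.
carrots + Greek yogurt with both tight: 7.395 servings and 0.814 servings → $4.80.
carrots + peanut butter: intersection lies outside the first quadrant.
Greek yogurt + peanut butter with both tight: 0.6056 servings and 2.239 servings → $1.38.
Cheapest feasible corner: $0.84.

$0.84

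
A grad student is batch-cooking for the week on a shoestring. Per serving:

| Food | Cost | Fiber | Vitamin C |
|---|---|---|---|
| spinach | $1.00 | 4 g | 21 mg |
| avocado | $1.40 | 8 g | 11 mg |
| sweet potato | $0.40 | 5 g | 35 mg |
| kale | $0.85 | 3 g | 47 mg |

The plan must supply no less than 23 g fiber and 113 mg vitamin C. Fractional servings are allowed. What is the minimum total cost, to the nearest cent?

$1.84

An LP optimum is at a vertex; with two nutrient constraints at most two foods are used. Check each candidate.
spinach only: max(23/4, 113/21) = 5.75 servings → $5.75.
avocado only: max(23/8, 113/11) = 10.27 servings → $14.38.
sweet potato only: max(23/5, 113/35) = 4.6 servings → $1.84.
kale only: max(23/3, 113/47) = 7.667 servings → $6.52.
spinach + avocado with both tight: 5.25 servings and 0.25 servings → $5.60.
spinach + sweet potato: intersection lies outside the first quadrant.
spinach + kale: the both-tight solution has a negative serving — not a feasible corner.
avocado + sweet potato with both tight: 1.067 servings and 2.893 servings → $2.65.
avocado + kale with both tight: 2.163 servings and 1.898 servings → $4.64.
sweet potato + kale: intersection lies outside the first quadrant.
Cheapest feasible corner: $1.84.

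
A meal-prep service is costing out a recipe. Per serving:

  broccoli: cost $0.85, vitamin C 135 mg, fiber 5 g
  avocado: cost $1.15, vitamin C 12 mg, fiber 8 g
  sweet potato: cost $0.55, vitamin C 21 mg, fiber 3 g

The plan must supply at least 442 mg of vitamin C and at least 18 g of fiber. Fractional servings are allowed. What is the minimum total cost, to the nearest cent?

Check every corner: each single food scaled to meet both minima, and each pair solved so both constraints bind.
broccoli only: max(442/135, 18/5) = 3.6 servings → $3.06.
avocado only: max(442/12, 18/8) = 36.83 servings → $42.36.
sweet potato only: max(442/21, 18/3) = 21.05 servings → $11.58.
broccoli + avocado with both tight: 3.255 servings and 0.2157 servings → $3.01.
broccoli + sweet potato with both tight: 3.16 servings and 0.7333 servings → $3.09.
avocado + sweet potato with both targets exact would need a negative amount; discard.
So the least-cost plan costs $3.01.

$3.01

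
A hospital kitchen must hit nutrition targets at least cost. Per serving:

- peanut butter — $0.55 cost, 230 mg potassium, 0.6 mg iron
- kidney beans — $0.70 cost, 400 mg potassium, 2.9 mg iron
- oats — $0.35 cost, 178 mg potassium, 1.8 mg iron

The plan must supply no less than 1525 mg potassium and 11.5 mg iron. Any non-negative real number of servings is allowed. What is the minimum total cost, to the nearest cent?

$2.70

This is a tiny linear program; its minimum lies at a vertex of the feasible set. List the vertices and price them.
peanut butter only: max(1525/230, 11.5/0.6) = 19.17 servings → $10.54.
kidney beans only: max(1525/400, 11.5/2.9) = 3.966 servings → $2.78.
oats only: max(1525/178, 11.5/1.8) = 8.567 servings → $3.00.
peanut butter + kidney beans with both targets exact would need a negative amount; discard.
peanut butter + oats with both tight: 2.272 servings and 5.632 servings → $3.22.
kidney beans + oats with both tight: 3.425 servings and 0.871 servings → $2.70.
So the least-cost plan costs $2.70.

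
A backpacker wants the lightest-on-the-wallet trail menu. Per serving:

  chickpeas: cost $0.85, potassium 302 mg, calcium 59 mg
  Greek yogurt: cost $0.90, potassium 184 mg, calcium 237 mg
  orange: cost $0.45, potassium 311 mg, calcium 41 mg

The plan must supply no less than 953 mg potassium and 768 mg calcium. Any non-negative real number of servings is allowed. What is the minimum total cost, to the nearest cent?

$3.29

chickpeas only: max(953/302, 768/59) = 13.02 servings → $11.06.
Greek yogurt only: max(953/184, 768/237) = 5.179 servings → $4.66.
orange only: max(953/311, 768/41) = 18.73 servings → $8.43.
chickpeas + Greek yogurt with both tight: 1.392 servings and 2.894 servings → $3.79.
chickpeas + orange: the both-tight solution has a negative serving — not a feasible corner.
Greek yogurt + orange with both tight: 3.019 servings and 1.278 servings → $3.29.
So the least-cost plan costs $3.29.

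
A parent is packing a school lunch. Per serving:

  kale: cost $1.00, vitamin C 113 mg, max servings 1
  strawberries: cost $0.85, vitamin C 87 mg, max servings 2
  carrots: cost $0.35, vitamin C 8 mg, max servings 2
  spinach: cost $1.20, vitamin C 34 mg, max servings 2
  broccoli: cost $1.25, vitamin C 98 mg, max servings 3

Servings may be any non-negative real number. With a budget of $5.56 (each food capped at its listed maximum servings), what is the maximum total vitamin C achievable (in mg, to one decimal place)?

Vitamin C per dollar: kale 113, strawberries 102.4, broccoli 78.4, spinach 28.33, carrots 22.86.
Take 1 serving of kale: spends $1.00, +113.0 mg vitamin C (running total 113.0 mg).
Take 2 servings of strawberries: spends $1.70, +174.0 mg vitamin C (running total 287.0 mg).
Take 2.288 servings of broccoli: spends $2.86, +224.2 mg vitamin C (running total 511.2 mg).
Greedy by best ratio exhausts the cost allowance optimally: 511.2 mg.

511.2 mg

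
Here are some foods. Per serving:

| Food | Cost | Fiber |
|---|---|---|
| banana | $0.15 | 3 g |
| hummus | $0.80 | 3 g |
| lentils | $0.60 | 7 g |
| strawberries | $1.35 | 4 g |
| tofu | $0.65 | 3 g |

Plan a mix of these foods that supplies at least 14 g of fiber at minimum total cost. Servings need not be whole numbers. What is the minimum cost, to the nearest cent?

$0.70

Cost per g of fiber: banana $0.0500, lentils $0.0857, tofu $0.2167, hummus $0.2667, strawberries $0.3375.
With no serving limits, use only banana: 14 g / 3 g = 4.667 servings × $0.15 = $0.70.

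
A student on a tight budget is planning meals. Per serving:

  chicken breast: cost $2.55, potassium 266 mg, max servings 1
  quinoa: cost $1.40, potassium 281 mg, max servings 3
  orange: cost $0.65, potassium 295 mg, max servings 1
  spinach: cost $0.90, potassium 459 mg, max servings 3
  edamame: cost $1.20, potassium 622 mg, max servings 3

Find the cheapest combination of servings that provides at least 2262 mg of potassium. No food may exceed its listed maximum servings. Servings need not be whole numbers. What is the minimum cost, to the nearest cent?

Cost per mg of potassium: edamame $0.0019, spinach $0.0020, orange $0.0022, quinoa $0.0050, chicken breast $0.0096.
Take 3 servings of edamame: +1866.0 mg potassium for $3.60 (total $3.60, still need 396.0 mg).
Take 0.8627 servings of spinach: +396.0 mg potassium for $0.78 (total $4.38, still need 0.0 mg).
Filling from the cheapest source first is optimal under one linear minimum: $4.38.

$4.38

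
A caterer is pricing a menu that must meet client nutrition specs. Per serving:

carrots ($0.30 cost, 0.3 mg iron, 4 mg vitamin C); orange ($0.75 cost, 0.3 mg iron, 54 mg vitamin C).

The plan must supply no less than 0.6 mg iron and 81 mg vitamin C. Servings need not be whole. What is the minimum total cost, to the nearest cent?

$1.26

Two binding constraints pin down two serving amounts, so the optimal mix uses at most two foods. The candidates are each food alone (scaled to the tighter of iron/vitamin C) and each pair with both constraints tight.
carrots only: max(0.6/0.3, 81/4) = 20.25 servings → $6.08.
orange only: max(0.6/0.3, 81/54) = 2 servings → $1.50.
carrots + orange with both tight: 0.54 servings and 1.46 servings → $1.26.
Cheapest feasible corner: $1.26.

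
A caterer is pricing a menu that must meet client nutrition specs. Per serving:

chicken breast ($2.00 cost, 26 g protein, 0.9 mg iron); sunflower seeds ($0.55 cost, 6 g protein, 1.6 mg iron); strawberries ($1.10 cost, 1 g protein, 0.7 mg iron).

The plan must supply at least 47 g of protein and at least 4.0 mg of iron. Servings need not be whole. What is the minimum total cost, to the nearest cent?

$3.77

At the optimum either one food covers both requirements or two foods hit both targets exactly; no other combination can be cheaper.
chicken breast only: max(47/26, 4.0/0.9) = 4.444 servings → $8.89.
sunflower seeds only: max(47/6, 4.0/1.6) = 7.833 servings → $4.31.
strawberries only: max(47/1, 4.0/0.7) = 47 servings → $51.70.
chicken breast + sunflower seeds with both tight: 1.414 servings and 1.704 servings → $3.77.
chicken breast + strawberries with both tight: 1.671 servings and 3.566 servings → $7.26.
sunflower seeds + strawberries with both targets exact would need a negative amount; discard.
So the least-cost plan costs $3.77.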